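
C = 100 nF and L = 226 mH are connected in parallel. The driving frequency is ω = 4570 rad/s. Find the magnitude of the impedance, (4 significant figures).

1956 Ω

X_L = ωL = 1033 Ω
X_C = 1/(ωC) = 2188 Ω
Parallel: admittances add. Y = 1/(jωL) + jωC
Y = (0 − j0.0005112) S
|Y| = 0.0005112 S → |Z| = 1/|Y| = 1956 Ω, ∠Z = −∠Y = 90.00°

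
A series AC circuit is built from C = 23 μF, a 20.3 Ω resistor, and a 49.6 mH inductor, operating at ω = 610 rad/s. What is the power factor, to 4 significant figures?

X_L = ωL = 30.26 Ω
X_C = 1/(ωC) = 71.28 Ω
Net reactance X = X_L − X_C = -41.02 Ω
Z = 20.30 − j41.02 Ω
|Z| = √(20.30² + 41.02²) = 45.77 Ω
∠Z = arctan(-41.02/20.30) = -63.67°
cos φ = cos(-63.67°) = 0.4435

0.4435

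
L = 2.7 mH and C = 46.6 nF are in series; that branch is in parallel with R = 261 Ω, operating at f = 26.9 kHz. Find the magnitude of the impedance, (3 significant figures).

205 Ω

ω = 2πf = 169000 rad/s
X_L = ωL = 456 Ω
X_C = 1/(ωC) = 127 Ω
Branch 1: Z₁ = R = 261 Ω
Branch 2 (series LC): Z₂ = j(X_L − X_C) = j329 Ω
Parallel: Z = Z₁Z₂/(Z₁+Z₂), |Z| = 205 Ω, ∠Z = 38.4°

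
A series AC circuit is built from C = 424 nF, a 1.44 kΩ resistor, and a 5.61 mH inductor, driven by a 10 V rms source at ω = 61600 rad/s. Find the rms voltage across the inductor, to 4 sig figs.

X_L = ωL = 345.6 Ω
X_C = 1/(ωC) = 38.29 Ω
Net reactance X = X_L − X_C = 307.3 Ω
Z = 1440 + j307.3 Ω
|Z| = √(1440² + 307.3²) = 1472 Ω
I = V/|Z| = 6.792 mA
V_L = I·|Z_L| = 0.006792 × 345.6 = 2.347 V

2.347 V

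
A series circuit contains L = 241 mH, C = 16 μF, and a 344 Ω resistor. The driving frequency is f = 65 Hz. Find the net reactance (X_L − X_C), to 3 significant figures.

ω = 2πf = 408.4 rad/s
X_L = ωL = 98.4 Ω
X_C = 1/(ωC) = 153 Ω
X = 98.4 − 153 = -54.6 Ω

-54.6 Ω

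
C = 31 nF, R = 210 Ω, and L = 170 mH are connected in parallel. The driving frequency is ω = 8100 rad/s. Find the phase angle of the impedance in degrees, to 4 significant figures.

X_L = ωL = 1377 Ω
X_C = 1/(ωC) = 3982 Ω
Parallel: admittances add. Y = 1/R + 1/(jωL) + jωC
Y = (0.004762 − j0.0004751) S
|Y| = 0.004786 S → |Z| = 1/|Y| = 209.0 Ω, ∠Z = −∠Y = 5.698°

5.698°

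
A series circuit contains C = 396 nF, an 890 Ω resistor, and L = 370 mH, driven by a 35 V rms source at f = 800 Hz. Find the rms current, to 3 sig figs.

21.6 mA

ω = 2πf = 5027 rad/s
X_L = ωL = 1860 Ω
X_C = 1/(ωC) = 502 Ω
Net reactance X = X_L − X_C = 1360 Ω
Z = 890 + j1360 Ω
|Z| = √(890² + 1360²) = 1620 Ω
I = V/|Z| = 35/1620 = 21.6 mA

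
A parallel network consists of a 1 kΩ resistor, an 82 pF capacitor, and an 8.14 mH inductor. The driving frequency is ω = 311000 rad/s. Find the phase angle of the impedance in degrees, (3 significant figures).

20.3°

X_L = ωL = 2530 Ω
X_C = 1/(ωC) = 39200 Ω
Parallel: admittances add. Y = 1/R + 1/(jωL) + jωC
Y = (0.00100 − j0.000370) S
|Y| = 0.00107 S → |Z| = 1/|Y| = 938 Ω, ∠Z = −∠Y = 20.3°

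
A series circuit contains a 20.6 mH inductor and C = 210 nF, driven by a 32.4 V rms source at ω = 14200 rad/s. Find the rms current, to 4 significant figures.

756.6 mA

X_L = ωL = 292.5 Ω
X_C = 1/(ωC) = 335.3 Ω
Net reactance X = X_L − X_C = -42.83 Ω
Z = − j42.83 Ω
|Z| = √(0² + 42.83²) = 42.83 Ω
I = V/|Z| = 32.4/42.83 = 756.6 mA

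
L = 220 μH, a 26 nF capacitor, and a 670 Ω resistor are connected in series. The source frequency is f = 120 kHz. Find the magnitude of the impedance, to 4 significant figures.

679.8 Ω

ω = 2πf = 754000 rad/s
X_L = ωL = 165.9 Ω
X_C = 1/(ωC) = 51.01 Ω
Net reactance X = X_L − X_C = 114.9 Ω
Z = 670.0 + j114.9 Ω
|Z| = √(670.0² + 114.9²) = 679.8 Ω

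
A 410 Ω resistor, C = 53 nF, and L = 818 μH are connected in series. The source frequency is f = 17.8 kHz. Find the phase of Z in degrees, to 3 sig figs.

ω = 2πf = 111800 rad/s
X_L = ωL = 91.5 Ω
X_C = 1/(ωC) = 169 Ω
Net reactance X = X_L − X_C = -77.2 Ω
Z = 410 − j77.2 Ω
|Z| = √(410² + 77.2²) = 417 Ω
∠Z = arctan(-77.2/410) = -10.7°

-10.7°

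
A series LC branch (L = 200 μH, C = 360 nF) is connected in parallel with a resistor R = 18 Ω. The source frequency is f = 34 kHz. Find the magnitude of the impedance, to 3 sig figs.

15.4 Ω

ω = 2πf = 213600 rad/s
X_L = ωL = 42.7 Ω
X_C = 1/(ωC) = 13.0 Ω
Branch 1: Z₁ = R = 18.0 Ω
Branch 2 (series LC): Z₂ = j(X_L − X_C) = j29.7 Ω
Parallel: Z = Z₁Z₂/(Z₁+Z₂), |Z| = 15.4 Ω, ∠Z = 31.2°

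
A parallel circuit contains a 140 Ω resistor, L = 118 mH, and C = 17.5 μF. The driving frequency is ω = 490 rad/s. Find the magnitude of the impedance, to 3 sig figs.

88.7 Ω

X_L = ωL = 57.8 Ω
X_C = 1/(ωC) = 117 Ω
Parallel: admittances add. Y = 1/R + 1/(jωL) + jωC
Y = (0.00714 − j0.00872) S
|Y| = 0.0113 S → |Z| = 1/|Y| = 88.7 Ω, ∠Z = −∠Y = 50.7°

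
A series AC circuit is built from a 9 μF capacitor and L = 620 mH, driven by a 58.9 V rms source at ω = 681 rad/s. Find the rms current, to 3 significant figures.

X_L = ωL = 422 Ω
X_C = 1/(ωC) = 163 Ω
Net reactance X = X_L − X_C = 259 Ω
Z = j259 Ω
|Z| = √(0² + 259²) = 259 Ω
I = V/|Z| = 58.9/259 = 227 mA

227 mA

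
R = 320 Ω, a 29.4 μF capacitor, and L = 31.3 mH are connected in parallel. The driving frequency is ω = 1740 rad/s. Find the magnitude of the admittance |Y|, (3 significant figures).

X_L = ωL = 54.5 Ω
X_C = 1/(ωC) = 19.5 Ω
Parallel: admittances add. Y = 1/R + 1/(jωL) + jωC
Y = (0.00313 + j0.0328) S
|Y| = 0.0329 S → |Z| = 1/|Y| = 30.4 Ω, ∠Z = −∠Y = -84.6°

32.9 mS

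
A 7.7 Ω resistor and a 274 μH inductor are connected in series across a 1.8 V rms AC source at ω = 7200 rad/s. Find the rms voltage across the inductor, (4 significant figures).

0.4467 V

X_L = ωL = 1.973 Ω
Z = 7.700 + j1.973 Ω
|Z| = √(7.700² + 1.973²) = 7.949 Ω
I = V/|Z| = 226.5 mA
V_L = I·|Z_L| = 0.2265 × 1.973 = 0.4467 V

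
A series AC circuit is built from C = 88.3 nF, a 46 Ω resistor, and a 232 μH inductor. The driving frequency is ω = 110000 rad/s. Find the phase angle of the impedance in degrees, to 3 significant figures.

X_L = ωL = 25.5 Ω
X_C = 1/(ωC) = 103 Ω
Net reactance X = X_L − X_C = -77.4 Ω
Z = 46.0 − j77.4 Ω
|Z| = √(46.0² + 77.4²) = 90.1 Ω
∠Z = arctan(-77.4/46.0) = -59.3°

-59.3°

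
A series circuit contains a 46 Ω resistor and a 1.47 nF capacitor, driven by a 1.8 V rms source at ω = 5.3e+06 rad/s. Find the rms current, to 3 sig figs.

X_C = 1/(ωC) = 128 Ω
Z = 46.0 − j128 Ω
|Z| = √(46.0² + 128²) = 136 Ω
I = V/|Z| = 1.8/136 = 13.2 mA

13.2 mA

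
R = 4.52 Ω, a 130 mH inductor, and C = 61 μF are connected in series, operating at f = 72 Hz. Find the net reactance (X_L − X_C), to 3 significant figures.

22.6 Ω

ω = 2πf = 452.4 rad/s
X_L = ωL = 58.8 Ω
X_C = 1/(ωC) = 36.2 Ω
X = 58.8 − 36.2 = 22.6 Ω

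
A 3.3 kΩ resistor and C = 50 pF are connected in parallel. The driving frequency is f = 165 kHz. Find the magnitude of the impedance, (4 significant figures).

3253 Ω

ω = 2πf = 1.037e+06 rad/s
X_C = 1/(ωC) = 19290 Ω
Parallel: admittances add. Y = 1/R + jωC
Y = (0.0003030 + j5.184e-05) S
|Y| = 0.0003074 S → |Z| = 1/|Y| = 3253 Ω, ∠Z = −∠Y = -9.707°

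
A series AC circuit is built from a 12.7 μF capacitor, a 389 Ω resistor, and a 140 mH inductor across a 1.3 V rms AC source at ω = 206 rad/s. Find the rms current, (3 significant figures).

X_L = ωL = 28.8 Ω
X_C = 1/(ωC) = 382 Ω
Net reactance X = X_L − X_C = -353 Ω
Z = 389 − j353 Ω
|Z| = √(389² + 353²) = 526 Ω
I = V/|Z| = 1.3/526 = 2.47 mA

2.47 mA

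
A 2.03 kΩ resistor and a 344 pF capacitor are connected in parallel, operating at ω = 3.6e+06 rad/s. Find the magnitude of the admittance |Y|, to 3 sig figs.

X_C = 1/(ωC) = 807 Ω
Parallel: admittances add. Y = 1/R + jωC
Y = (0.000493 + j0.00124) S
|Y| = 0.00133 S → |Z| = 1/|Y| = 750 Ω, ∠Z = −∠Y = -68.3°

1.33 mS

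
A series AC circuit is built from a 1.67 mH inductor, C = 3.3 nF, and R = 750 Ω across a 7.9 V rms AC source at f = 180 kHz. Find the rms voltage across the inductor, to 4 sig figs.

ω = 2πf = 1.131e+06 rad/s
X_L = ωL = 1889 Ω
X_C = 1/(ωC) = 267.9 Ω
Net reactance X = X_L − X_C = 1621 Ω
Z = 750.0 + j1621 Ω
|Z| = √(750.0² + 1621²) = 1786 Ω
I = V/|Z| = 4.424 mA
V_L = I·|Z_L| = 0.004424 × 1889 = 8.355 V

8.355 V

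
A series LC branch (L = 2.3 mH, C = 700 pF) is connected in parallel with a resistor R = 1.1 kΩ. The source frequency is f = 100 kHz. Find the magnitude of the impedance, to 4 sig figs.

ω = 2πf = 628300 rad/s
X_L = ωL = 1445 Ω
X_C = 1/(ωC) = 2274 Ω
Branch 1: Z₁ = R = 1100 Ω
Branch 2 (series LC): Z₂ = j(X_L − X_C) = −j828.5 Ω
Parallel: Z = Z₁Z₂/(Z₁+Z₂), |Z| = 661.8 Ω, ∠Z = -53.01°

661.8 Ω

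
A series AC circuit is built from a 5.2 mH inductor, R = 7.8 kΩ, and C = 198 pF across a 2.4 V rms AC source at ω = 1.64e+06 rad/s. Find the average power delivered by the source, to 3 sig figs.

496 μW

X_L = ωL = 8530 Ω
X_C = 1/(ωC) = 3080 Ω
Net reactance X = X_L − X_C = 5450 Ω
Z = 7800 + j5450 Ω
|Z| = √(7800² + 5450²) = 9510 Ω
∠Z = arctan(5450/7800) = 34.9°
I = V/|Z| = 252 μA
P = VI cos φ = 2.4 × 0.000252 × cos(34.9°) = 496 μW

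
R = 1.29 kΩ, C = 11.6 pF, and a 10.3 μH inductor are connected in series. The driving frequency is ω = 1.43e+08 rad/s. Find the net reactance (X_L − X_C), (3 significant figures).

870 Ω

X_L = ωL = 1470 Ω
X_C = 1/(ωC) = 603 Ω
X = 1470 − 603 = 870 Ω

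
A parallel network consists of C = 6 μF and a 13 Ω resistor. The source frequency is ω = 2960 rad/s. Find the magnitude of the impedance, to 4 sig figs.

12.67 Ω

X_C = 1/(ωC) = 56.31 Ω
Parallel: admittances add. Y = 1/R + jωC
Y = (0.07692 + j0.01776) S
|Y| = 0.07895 S → |Z| = 1/|Y| = 12.67 Ω, ∠Z = −∠Y = -13.00°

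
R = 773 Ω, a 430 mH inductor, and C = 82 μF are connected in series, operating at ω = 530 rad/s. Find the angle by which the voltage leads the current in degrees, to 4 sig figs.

14.85°

X_L = ωL = 227.9 Ω
X_C = 1/(ωC) = 23.01 Ω
Net reactance X = X_L − X_C = 204.9 Ω
Z = 773.0 + j204.9 Ω
|Z| = √(773.0² + 204.9²) = 799.7 Ω
∠Z = arctan(204.9/773.0) = 14.85°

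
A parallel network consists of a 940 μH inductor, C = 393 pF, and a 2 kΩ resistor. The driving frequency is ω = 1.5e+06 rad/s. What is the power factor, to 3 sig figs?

X_L = ωL = 1410 Ω
X_C = 1/(ωC) = 1700 Ω
Parallel: admittances add. Y = 1/R + 1/(jωL) + jωC
Y = (0.000500 − j0.000120) S
|Y| = 0.000514 S → |Z| = 1/|Y| = 1950 Ω, ∠Z = −∠Y = 13.5°
cos φ = cos(13.5°) = 0.973

0.973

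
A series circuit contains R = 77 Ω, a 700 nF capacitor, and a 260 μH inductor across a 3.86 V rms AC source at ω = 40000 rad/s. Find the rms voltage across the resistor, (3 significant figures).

3.67 V

X_L = ωL = 10.4 Ω
X_C = 1/(ωC) = 35.7 Ω
Net reactance X = X_L − X_C = -25.3 Ω
Z = 77.0 − j25.3 Ω
|Z| = √(77.0² + 25.3²) = 81.1 Ω
I = V/|Z| = 47.6 mA
V_R = I·|Z_R| = 0.0476 × 77.0 = 3.67 V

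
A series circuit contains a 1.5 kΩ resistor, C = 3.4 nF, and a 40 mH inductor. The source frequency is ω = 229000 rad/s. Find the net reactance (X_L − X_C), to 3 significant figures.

X_L = ωL = 9160 Ω
X_C = 1/(ωC) = 1280 Ω
X = 9160 − 1280 = 7880 Ω

7880 Ω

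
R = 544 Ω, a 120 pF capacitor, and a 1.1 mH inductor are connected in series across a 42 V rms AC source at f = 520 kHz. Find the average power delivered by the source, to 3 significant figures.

ω = 2πf = 3.267e+06 rad/s
X_L = ωL = 3590 Ω
X_C = 1/(ωC) = 2550 Ω
Net reactance X = X_L − X_C = 1040 Ω
Z = 544 + j1040 Ω
|Z| = √(544² + 1040²) = 1180 Ω
∠Z = arctan(1040/544) = 62.5°
I = V/|Z| = 35.7 mA
P = VI cos φ = 42 × 0.0357 × cos(62.5°) = 693 mW

693 mW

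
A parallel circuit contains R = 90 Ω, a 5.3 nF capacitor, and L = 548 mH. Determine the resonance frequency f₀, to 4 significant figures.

2.953 kHz

ω₀ = 1/√(LC) = 1/√(0.548 × 5.3e-09) = 18560 rad/s
f₀ = ω₀/(2π) = 2.953 kHz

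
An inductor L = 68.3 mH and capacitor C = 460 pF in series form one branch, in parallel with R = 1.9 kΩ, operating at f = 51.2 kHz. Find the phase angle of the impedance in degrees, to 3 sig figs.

ω = 2πf = 321700 rad/s
X_L = ωL = 22000 Ω
X_C = 1/(ωC) = 6760 Ω
Branch 1: Z₁ = R = 1900 Ω
Branch 2 (series LC): Z₂ = j(X_L − X_C) = j15200 Ω
Parallel: Z = Z₁Z₂/(Z₁+Z₂), |Z| = 1890 Ω, ∠Z = 7.12°

7.12°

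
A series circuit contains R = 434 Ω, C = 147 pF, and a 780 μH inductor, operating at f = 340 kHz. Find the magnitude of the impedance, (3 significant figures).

ω = 2πf = 2.136e+06 rad/s
X_L = ωL = 1670 Ω
X_C = 1/(ωC) = 3180 Ω
Net reactance X = X_L − X_C = -1520 Ω
Z = 434 − j1520 Ω
|Z| = √(434² + 1520²) = 1580 Ω

1580 Ω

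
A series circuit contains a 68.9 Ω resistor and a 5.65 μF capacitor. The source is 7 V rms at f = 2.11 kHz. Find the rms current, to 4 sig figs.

99.74 mA

ω = 2πf = 13260 rad/s
X_C = 1/(ωC) = 13.35 Ω
Z = 68.90 − j13.35 Ω
|Z| = √(68.90² + 13.35²) = 70.18 Ω
I = V/|Z| = 7/70.18 = 99.74 mA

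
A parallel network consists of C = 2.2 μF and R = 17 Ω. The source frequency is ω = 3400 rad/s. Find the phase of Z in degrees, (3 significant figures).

X_C = 1/(ωC) = 134 Ω
Parallel: admittances add. Y = 1/R + jωC
Y = (0.0588 + j0.00748) S
|Y| = 0.0593 S → |Z| = 1/|Y| = 16.9 Ω, ∠Z = −∠Y = -7.25°

-7.25°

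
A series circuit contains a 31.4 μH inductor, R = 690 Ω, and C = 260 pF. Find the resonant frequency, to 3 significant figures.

1.76 MHz

ω₀ = 1/√(LC) = 1/√(3.14e-05 × 2.6e-10) = 1.107e+07 rad/s
f₀ = ω₀/(2π) = 1.76 MHz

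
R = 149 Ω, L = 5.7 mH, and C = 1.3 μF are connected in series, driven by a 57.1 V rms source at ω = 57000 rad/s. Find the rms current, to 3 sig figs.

X_L = ωL = 325 Ω
X_C = 1/(ωC) = 13.5 Ω
Net reactance X = X_L − X_C = 311 Ω
Z = 149 + j311 Ω
|Z| = √(149² + 311²) = 345 Ω
I = V/|Z| = 57.1/345 = 165 mA

165 mA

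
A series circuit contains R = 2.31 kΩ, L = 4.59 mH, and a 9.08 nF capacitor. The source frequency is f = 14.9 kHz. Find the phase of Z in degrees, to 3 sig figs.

ω = 2πf = 93620 rad/s
X_L = ωL = 430 Ω
X_C = 1/(ωC) = 1180 Ω
Net reactance X = X_L − X_C = -747 Ω
Z = 2310 − j747 Ω
|Z| = √(2310² + 747²) = 2430 Ω
∠Z = arctan(-747/2310) = -17.9°

-17.9°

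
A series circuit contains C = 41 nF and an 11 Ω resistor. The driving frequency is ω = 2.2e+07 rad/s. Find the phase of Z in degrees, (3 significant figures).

X_C = 1/(ωC) = 1.11 Ω
Z = 11.0 − j1.11 Ω
|Z| = √(11.0² + 1.11²) = 11.1 Ω
∠Z = arctan(-1.11/11.0) = -5.76°

-5.76°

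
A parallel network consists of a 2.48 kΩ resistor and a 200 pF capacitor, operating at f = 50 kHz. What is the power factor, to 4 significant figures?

ω = 2πf = 314200 rad/s
X_C = 1/(ωC) = 15920 Ω
Parallel: admittances add. Y = 1/R + jωC
Y = (0.0004032 + j6.283e-05) S
|Y| = 0.0004081 S → |Z| = 1/|Y| = 2450 Ω, ∠Z = −∠Y = -8.857°
cos φ = cos(-8.857°) = 0.9881

0.9881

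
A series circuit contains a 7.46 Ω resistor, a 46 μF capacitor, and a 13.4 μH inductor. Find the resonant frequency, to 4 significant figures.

ω₀ = 1/√(LC) = 1/√(1.34e-05 × 4.6e-05) = 40280 rad/s
f₀ = ω₀/(2π) = 6.410 kHz

6.410 kHz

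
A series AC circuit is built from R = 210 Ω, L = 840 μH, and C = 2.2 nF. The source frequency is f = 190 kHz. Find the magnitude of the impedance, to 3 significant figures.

ω = 2πf = 1.194e+06 rad/s
X_L = ωL = 1000 Ω
X_C = 1/(ωC) = 381 Ω
Net reactance X = X_L − X_C = 622 Ω
Z = 210 + j622 Ω
|Z| = √(210² + 622²) = 657 Ω

657 Ω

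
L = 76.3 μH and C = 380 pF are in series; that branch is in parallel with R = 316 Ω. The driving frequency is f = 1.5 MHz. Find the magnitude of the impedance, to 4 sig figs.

256.6 Ω

ω = 2πf = 9.425e+06 rad/s
X_L = ωL = 719.1 Ω
X_C = 1/(ωC) = 279.2 Ω
Branch 1: Z₁ = R = 316.0 Ω
Branch 2 (series LC): Z₂ = j(X_L − X_C) = j439.9 Ω
Parallel: Z = Z₁Z₂/(Z₁+Z₂), |Z| = 256.6 Ω, ∠Z = 35.69°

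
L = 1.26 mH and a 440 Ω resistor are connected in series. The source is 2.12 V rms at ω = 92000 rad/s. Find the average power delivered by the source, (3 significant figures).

9.55 mW

X_L = ωL = 116 Ω
Z = 440 + j116 Ω
|Z| = √(440² + 116²) = 455 Ω
∠Z = arctan(116/440) = 14.8°
I = V/|Z| = 4.66 mA
P = VI cos φ = 2.12 × 0.00466 × cos(14.8°) = 9.55 mW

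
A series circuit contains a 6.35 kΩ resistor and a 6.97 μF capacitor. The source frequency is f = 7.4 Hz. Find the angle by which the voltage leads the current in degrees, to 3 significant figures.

-25.9°

ω = 2πf = 46.50 rad/s
X_C = 1/(ωC) = 3090 Ω
Z = 6350 − j3090 Ω
|Z| = √(6350² + 3090²) = 7060 Ω
∠Z = arctan(-3090/6350) = -25.9°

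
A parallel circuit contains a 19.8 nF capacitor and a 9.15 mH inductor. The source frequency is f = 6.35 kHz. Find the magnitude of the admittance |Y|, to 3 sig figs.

1.95 mS

ω = 2πf = 39900 rad/s
X_L = ωL = 365 Ω
X_C = 1/(ωC) = 1270 Ω
Parallel: admittances add. Y = 1/(jωL) + jωC
Y = (0 − j0.00195) S
|Y| = 0.00195 S → |Z| = 1/|Y| = 513 Ω, ∠Z = −∠Y = 90.0°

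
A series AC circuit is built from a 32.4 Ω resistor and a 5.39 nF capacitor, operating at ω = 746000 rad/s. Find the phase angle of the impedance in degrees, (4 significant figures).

-82.58°

X_C = 1/(ωC) = 248.7 Ω
Z = 32.40 − j248.7 Ω
|Z| = √(32.40² + 248.7²) = 250.8 Ω
∠Z = arctan(-248.7/32.40) = -82.58°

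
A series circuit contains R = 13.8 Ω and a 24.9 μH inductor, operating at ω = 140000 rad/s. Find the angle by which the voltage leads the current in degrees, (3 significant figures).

14.2°

X_L = ωL = 3.49 Ω
Z = 13.8 + j3.49 Ω
|Z| = √(13.8² + 3.49²) = 14.2 Ω
∠Z = arctan(3.49/13.8) = 14.2°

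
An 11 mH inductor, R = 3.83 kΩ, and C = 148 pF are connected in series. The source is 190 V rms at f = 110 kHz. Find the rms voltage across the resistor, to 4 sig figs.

ω = 2πf = 691200 rad/s
X_L = ωL = 7603 Ω
X_C = 1/(ωC) = 9776 Ω
Net reactance X = X_L − X_C = -2173 Ω
Z = 3830 − j2173 Ω
|Z| = √(3830² + 2173²) = 4404 Ω
I = V/|Z| = 43.15 mA
V_R = I·|Z_R| = 0.04315 × 3830 = 165.2 V

165.2 V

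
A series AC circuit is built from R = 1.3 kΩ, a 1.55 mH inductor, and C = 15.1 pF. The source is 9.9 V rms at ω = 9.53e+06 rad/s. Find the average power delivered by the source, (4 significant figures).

X_L = ωL = 14770 Ω
X_C = 1/(ωC) = 6949 Ω
Net reactance X = X_L − X_C = 7822 Ω
Z = 1300 + j7822 Ω
|Z| = √(1300² + 7822²) = 7930 Ω
∠Z = arctan(7822/1300) = 80.56°
I = V/|Z| = 1.248 mA
P = VI cos φ = 9.9 × 0.001248 × cos(80.56°) = 2.026 mW

2.026 mW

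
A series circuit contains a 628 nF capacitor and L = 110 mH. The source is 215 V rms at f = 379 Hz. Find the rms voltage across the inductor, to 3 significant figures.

ω = 2πf = 2381 rad/s
X_L = ωL = 262 Ω
X_C = 1/(ωC) = 669 Ω
Net reactance X = X_L − X_C = -407 Ω
Z = − j407 Ω
|Z| = √(0² + 407²) = 407 Ω
I = V/|Z| = 529 mA
V_L = I·|Z_L| = 0.529 × 262 = 138 V

138 V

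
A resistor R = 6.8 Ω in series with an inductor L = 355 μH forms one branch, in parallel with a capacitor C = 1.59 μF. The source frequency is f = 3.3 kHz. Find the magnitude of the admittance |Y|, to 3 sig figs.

ω = 2πf = 20730 rad/s
X_L = ωL = 7.36 Ω
X_C = 1/(ωC) = 30.3 Ω
Branch 1 (R+jX_L): Z₁ = 6.80 + j7.36 Ω, |Z₁| = 10.0 Ω
Branch 2 (−jX_C): Z₂ = −j30.3 Ω
Parallel: Z = Z₁Z₂/(Z₁+Z₂), |Z| = 12.7 Ω, ∠Z = 30.8°
|Y| = 1/|Z| = 78.8 mS

78.8 mS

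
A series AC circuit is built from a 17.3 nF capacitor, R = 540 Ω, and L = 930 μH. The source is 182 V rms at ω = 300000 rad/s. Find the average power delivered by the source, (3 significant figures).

X_L = ωL = 279 Ω
X_C = 1/(ωC) = 193 Ω
Net reactance X = X_L − X_C = 86.3 Ω
Z = 540 + j86.3 Ω
|Z| = √(540² + 86.3²) = 547 Ω
∠Z = arctan(86.3/540) = 9.08°
I = V/|Z| = 333 mA
P = VI cos φ = 182 × 0.333 × cos(9.08°) = 59.8 W

59.8 W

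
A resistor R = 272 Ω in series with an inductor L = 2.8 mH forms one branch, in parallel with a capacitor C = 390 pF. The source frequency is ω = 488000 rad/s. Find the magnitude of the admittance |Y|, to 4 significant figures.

532.4 μS

X_L = ωL = 1366 Ω
X_C = 1/(ωC) = 5254 Ω
Branch 1 (R+jX_L): Z₁ = 272.0 + j1366 Ω, |Z₁| = 1393 Ω
Branch 2 (−jX_C): Z₂ = −j5254 Ω
Parallel: Z = Z₁Z₂/(Z₁+Z₂), |Z| = 1878 Ω, ∠Z = 74.74°
|Y| = 1/|Z| = 532.4 μS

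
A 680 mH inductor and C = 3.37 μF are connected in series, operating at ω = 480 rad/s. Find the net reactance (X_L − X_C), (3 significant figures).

-292 Ω

X_L = ωL = 326 Ω
X_C = 1/(ωC) = 618 Ω
X = 326 − 618 = -292 Ω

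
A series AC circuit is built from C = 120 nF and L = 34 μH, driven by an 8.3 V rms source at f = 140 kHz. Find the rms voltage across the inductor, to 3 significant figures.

12.1 V

ω = 2πf = 879600 rad/s
X_L = ωL = 29.9 Ω
X_C = 1/(ωC) = 9.47 Ω
Net reactance X = X_L − X_C = 20.4 Ω
Z = j20.4 Ω
|Z| = √(0² + 20.4²) = 20.4 Ω
I = V/|Z| = 406 mA
V_L = I·|Z_L| = 0.406 × 29.9 = 12.1 V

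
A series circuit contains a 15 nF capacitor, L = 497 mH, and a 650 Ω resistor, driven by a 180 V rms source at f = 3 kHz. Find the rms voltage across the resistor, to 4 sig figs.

ω = 2πf = 18850 rad/s
X_L = ωL = 9368 Ω
X_C = 1/(ωC) = 3537 Ω
Net reactance X = X_L − X_C = 5831 Ω
Z = 650.0 + j5831 Ω
|Z| = √(650.0² + 5831²) = 5868 Ω
I = V/|Z| = 30.68 mA
V_R = I·|Z_R| = 0.03068 × 650.0 = 19.94 V

19.94 V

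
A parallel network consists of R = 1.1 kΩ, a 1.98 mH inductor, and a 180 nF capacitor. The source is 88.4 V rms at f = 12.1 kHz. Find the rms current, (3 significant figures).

628 mA

ω = 2πf = 76030 rad/s
X_L = ωL = 151 Ω
X_C = 1/(ωC) = 73.1 Ω
Parallel: admittances add. Y = 1/R + 1/(jωL) + jωC
Y = (0.000909 + j0.00704) S
|Y| = 0.00710 S → |Z| = 1/|Y| = 141 Ω, ∠Z = −∠Y = -82.6°
I = V/|Z| = 88.4/141 = 628 mA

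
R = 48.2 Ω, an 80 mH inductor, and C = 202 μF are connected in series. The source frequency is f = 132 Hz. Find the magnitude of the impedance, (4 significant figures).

77.26 Ω

ω = 2πf = 829.4 rad/s
X_L = ωL = 66.35 Ω
X_C = 1/(ωC) = 5.969 Ω
Net reactance X = X_L − X_C = 60.38 Ω
Z = 48.20 + j60.38 Ω
|Z| = √(48.20² + 60.38²) = 77.26 Ω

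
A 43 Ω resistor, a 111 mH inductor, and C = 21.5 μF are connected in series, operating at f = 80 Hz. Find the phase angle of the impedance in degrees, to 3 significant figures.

ω = 2πf = 502.7 rad/s
X_L = ωL = 55.8 Ω
X_C = 1/(ωC) = 92.5 Ω
Net reactance X = X_L − X_C = -36.7 Ω
Z = 43.0 − j36.7 Ω
|Z| = √(43.0² + 36.7²) = 56.6 Ω
∠Z = arctan(-36.7/43.0) = -40.5°

-40.5°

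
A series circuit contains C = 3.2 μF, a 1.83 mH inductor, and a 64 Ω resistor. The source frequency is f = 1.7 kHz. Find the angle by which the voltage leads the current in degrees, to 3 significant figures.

-8.63°

ω = 2πf = 10680 rad/s
X_L = ωL = 19.5 Ω
X_C = 1/(ωC) = 29.3 Ω
Net reactance X = X_L − X_C = -9.71 Ω
Z = 64.0 − j9.71 Ω
|Z| = √(64.0² + 9.71²) = 64.7 Ω
∠Z = arctan(-9.71/64.0) = -8.63°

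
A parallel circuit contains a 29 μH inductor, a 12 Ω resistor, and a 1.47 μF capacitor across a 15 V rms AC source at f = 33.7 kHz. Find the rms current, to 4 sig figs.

2.553 A

ω = 2πf = 211700 rad/s
X_L = ωL = 6.141 Ω
X_C = 1/(ωC) = 3.213 Ω
Parallel: admittances add. Y = 1/R + 1/(jωL) + jωC
Y = (0.08333 + j0.1484) S
|Y| = 0.1702 S → |Z| = 1/|Y| = 5.875 Ω, ∠Z = −∠Y = -60.69°
I = V/|Z| = 15/5.875 = 2.553 A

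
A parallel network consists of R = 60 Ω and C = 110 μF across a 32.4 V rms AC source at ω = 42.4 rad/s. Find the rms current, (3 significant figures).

X_C = 1/(ωC) = 214 Ω
Parallel: admittances add. Y = 1/R + jωC
Y = (0.0167 + j0.00466) S
|Y| = 0.0173 S → |Z| = 1/|Y| = 57.8 Ω, ∠Z = −∠Y = -15.6°
I = V/|Z| = 32.4/57.8 = 561 mA

561 mA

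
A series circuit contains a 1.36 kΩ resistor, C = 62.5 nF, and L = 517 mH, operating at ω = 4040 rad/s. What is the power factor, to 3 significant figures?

X_L = ωL = 2090 Ω
X_C = 1/(ωC) = 3960 Ω
Net reactance X = X_L − X_C = -1870 Ω
Z = 1360 − j1870 Ω
|Z| = √(1360² + 1870²) = 2310 Ω
∠Z = arctan(-1870/1360) = -54.0°
cos φ = cos(-54.0°) = 0.588

0.588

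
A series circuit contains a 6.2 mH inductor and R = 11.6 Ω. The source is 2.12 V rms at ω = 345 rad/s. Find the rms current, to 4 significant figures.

179.7 mA

X_L = ωL = 2.139 Ω
Z = 11.60 + j2.139 Ω
|Z| = √(11.60² + 2.139²) = 11.80 Ω
I = V/|Z| = 2.12/11.80 = 179.7 mA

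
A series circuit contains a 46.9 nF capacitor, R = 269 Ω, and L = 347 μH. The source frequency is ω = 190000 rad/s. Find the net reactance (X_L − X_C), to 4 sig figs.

X_L = ωL = 65.93 Ω
X_C = 1/(ωC) = 112.2 Ω
X = 65.93 − 112.2 = -46.29 Ω

-46.29 Ω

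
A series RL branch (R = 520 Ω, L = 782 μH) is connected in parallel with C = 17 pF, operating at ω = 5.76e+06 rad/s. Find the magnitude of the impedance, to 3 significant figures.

8080 Ω

X_L = ωL = 4500 Ω
X_C = 1/(ωC) = 10200 Ω
Branch 1 (R+jX_L): Z₁ = 520 + j4500 Ω, |Z₁| = 4530 Ω
Branch 2 (−jX_C): Z₂ = −j10200 Ω
Parallel: Z = Z₁Z₂/(Z₁+Z₂), |Z| = 8080 Ω, ∠Z = 78.2°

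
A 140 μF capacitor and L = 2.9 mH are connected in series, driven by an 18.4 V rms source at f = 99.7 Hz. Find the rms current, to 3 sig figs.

ω = 2πf = 626.4 rad/s
X_L = ωL = 1.82 Ω
X_C = 1/(ωC) = 11.4 Ω
Net reactance X = X_L − X_C = -9.59 Ω
Z = − j9.59 Ω
|Z| = √(0² + 9.59²) = 9.59 Ω
I = V/|Z| = 18.4/9.59 = 1.92 A

1.92 A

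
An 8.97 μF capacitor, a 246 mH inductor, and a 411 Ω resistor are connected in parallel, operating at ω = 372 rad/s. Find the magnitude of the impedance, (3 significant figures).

125 Ω

X_L = ωL = 91.5 Ω
X_C = 1/(ωC) = 300 Ω
Parallel: admittances add. Y = 1/R + 1/(jωL) + jωC
Y = (0.00243 − j0.00759) S
|Y| = 0.00797 S → |Z| = 1/|Y| = 125 Ω, ∠Z = −∠Y = 72.2°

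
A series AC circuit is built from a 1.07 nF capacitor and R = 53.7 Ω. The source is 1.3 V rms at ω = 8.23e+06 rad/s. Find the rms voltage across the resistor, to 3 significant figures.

0.556 V

X_C = 1/(ωC) = 114 Ω
Z = 53.7 − j114 Ω
|Z| = √(53.7² + 114²) = 126 Ω
I = V/|Z| = 10.3 mA
V_R = I·|Z_R| = 0.0103 × 53.7 = 0.556 V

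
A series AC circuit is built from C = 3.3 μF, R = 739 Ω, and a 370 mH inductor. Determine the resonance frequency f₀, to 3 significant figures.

144 Hz

ω₀ = 1/√(LC) = 1/√(0.37 × 3.3e-06) = 905.0 rad/s
f₀ = ω₀/(2π) = 144 Hz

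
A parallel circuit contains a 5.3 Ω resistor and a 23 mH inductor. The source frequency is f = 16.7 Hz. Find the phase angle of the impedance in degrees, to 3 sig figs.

65.5°

ω = 2πf = 104.9 rad/s
X_L = ωL = 2.41 Ω
Parallel: admittances add. Y = 1/R + 1/(jωL)
Y = (0.189 − j0.414) S
|Y| = 0.455 S → |Z| = 1/|Y| = 2.20 Ω, ∠Z = −∠Y = 65.5°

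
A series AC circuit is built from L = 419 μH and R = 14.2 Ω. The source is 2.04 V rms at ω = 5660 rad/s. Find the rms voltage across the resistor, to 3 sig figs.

2.01 V

X_L = ωL = 2.37 Ω
Z = 14.2 + j2.37 Ω
|Z| = √(14.2² + 2.37²) = 14.4 Ω
I = V/|Z| = 142 mA
V_R = I·|Z_R| = 0.142 × 14.2 = 2.01 V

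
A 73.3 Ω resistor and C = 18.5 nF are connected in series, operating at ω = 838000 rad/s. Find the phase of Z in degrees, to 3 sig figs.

X_C = 1/(ωC) = 64.5 Ω
Z = 73.3 − j64.5 Ω
|Z| = √(73.3² + 64.5²) = 97.6 Ω
∠Z = arctan(-64.5/73.3) = -41.3°

-41.3°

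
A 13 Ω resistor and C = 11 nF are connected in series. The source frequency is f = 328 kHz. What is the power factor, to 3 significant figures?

0.283

ω = 2πf = 2.061e+06 rad/s
X_C = 1/(ωC) = 44.1 Ω
Z = 13.0 − j44.1 Ω
|Z| = √(13.0² + 44.1²) = 46.0 Ω
∠Z = arctan(-44.1/13.0) = -73.6°
cos φ = cos(-73.6°) = 0.283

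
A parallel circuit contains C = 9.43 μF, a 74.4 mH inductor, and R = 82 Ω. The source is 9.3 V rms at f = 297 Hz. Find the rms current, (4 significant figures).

ω = 2πf = 1866 rad/s
X_L = ωL = 138.8 Ω
X_C = 1/(ωC) = 56.83 Ω
Parallel: admittances add. Y = 1/R + 1/(jωL) + jωC
Y = (0.01220 + j0.01039) S
|Y| = 0.01602 S → |Z| = 1/|Y| = 62.41 Ω, ∠Z = −∠Y = -40.44°
I = V/|Z| = 9.3/62.41 = 149.0 mA

149.0 mA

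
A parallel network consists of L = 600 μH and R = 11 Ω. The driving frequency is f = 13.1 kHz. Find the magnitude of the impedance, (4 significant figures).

10.74 Ω

ω = 2πf = 82310 rad/s
X_L = ωL = 49.39 Ω
Parallel: admittances add. Y = 1/R + 1/(jωL)
Y = (0.09091 − j0.02025) S
|Y| = 0.09314 S → |Z| = 1/|Y| = 10.74 Ω, ∠Z = −∠Y = 12.56°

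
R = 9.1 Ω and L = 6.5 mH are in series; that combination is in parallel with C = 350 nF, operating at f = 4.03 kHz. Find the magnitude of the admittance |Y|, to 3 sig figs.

2.83 mS

ω = 2πf = 25320 rad/s
X_L = ωL = 165 Ω
X_C = 1/(ωC) = 113 Ω
Branch 1 (R+jX_L): Z₁ = 9.10 + j165 Ω, |Z₁| = 165 Ω
Branch 2 (−jX_C): Z₂ = −j113 Ω
Parallel: Z = Z₁Z₂/(Z₁+Z₂), |Z| = 354 Ω, ∠Z = -83.2°
|Y| = 1/|Z| = 2.83 mS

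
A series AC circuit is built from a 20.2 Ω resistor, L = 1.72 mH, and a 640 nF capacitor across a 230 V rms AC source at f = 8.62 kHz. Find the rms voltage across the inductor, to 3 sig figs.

318 V

ω = 2πf = 54160 rad/s
X_L = ωL = 93.2 Ω
X_C = 1/(ωC) = 28.8 Ω
Net reactance X = X_L − X_C = 64.3 Ω
Z = 20.2 + j64.3 Ω
|Z| = √(20.2² + 64.3²) = 67.4 Ω
I = V/|Z| = 3.41 A
V_L = I·|Z_L| = 3.41 × 93.2 = 318 V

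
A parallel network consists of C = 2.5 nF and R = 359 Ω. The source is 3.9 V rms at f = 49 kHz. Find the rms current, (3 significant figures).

ω = 2πf = 307900 rad/s
X_C = 1/(ωC) = 1300 Ω
Parallel: admittances add. Y = 1/R + jωC
Y = (0.00279 + j0.000770) S
|Y| = 0.00289 S → |Z| = 1/|Y| = 346 Ω, ∠Z = −∠Y = -15.4°
I = V/|Z| = 3.9/346 = 11.3 mA

11.3 mA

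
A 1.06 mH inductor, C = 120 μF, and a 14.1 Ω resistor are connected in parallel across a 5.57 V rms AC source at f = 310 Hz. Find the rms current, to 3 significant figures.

ω = 2πf = 1948 rad/s
X_L = ωL = 2.06 Ω
X_C = 1/(ωC) = 4.28 Ω
Parallel: admittances add. Y = 1/R + 1/(jωL) + jωC
Y = (0.0709 − j0.251) S
|Y| = 0.260 S → |Z| = 1/|Y| = 3.84 Ω, ∠Z = −∠Y = 74.2°
I = V/|Z| = 5.57/3.84 = 1.45 A

1.45 A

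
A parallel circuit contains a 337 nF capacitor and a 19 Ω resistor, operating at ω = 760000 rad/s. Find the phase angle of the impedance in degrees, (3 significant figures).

X_C = 1/(ωC) = 3.90 Ω
Parallel: admittances add. Y = 1/R + jωC
Y = (0.0526 + j0.256) S
|Y| = 0.261 S → |Z| = 1/|Y| = 3.82 Ω, ∠Z = −∠Y = -78.4°

-78.4°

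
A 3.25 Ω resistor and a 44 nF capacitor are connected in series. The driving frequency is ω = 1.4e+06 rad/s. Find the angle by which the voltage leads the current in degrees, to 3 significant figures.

-78.7°

X_C = 1/(ωC) = 16.2 Ω
Z = 3.25 − j16.2 Ω
|Z| = √(3.25² + 16.2²) = 16.6 Ω
∠Z = arctan(-16.2/3.25) = -78.7°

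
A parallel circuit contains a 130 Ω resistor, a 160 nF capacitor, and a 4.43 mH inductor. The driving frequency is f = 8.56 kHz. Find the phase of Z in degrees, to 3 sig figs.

ω = 2πf = 53780 rad/s
X_L = ωL = 238 Ω
X_C = 1/(ωC) = 116 Ω
Parallel: admittances add. Y = 1/R + 1/(jωL) + jωC
Y = (0.00769 + j0.00441) S
|Y| = 0.00887 S → |Z| = 1/|Y| = 113 Ω, ∠Z = −∠Y = -29.8°

-29.8°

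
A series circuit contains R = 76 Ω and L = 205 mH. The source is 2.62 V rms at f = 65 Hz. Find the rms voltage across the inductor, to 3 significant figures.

ω = 2πf = 408.4 rad/s
X_L = ωL = 83.7 Ω
Z = 76.0 + j83.7 Ω
|Z| = √(76.0² + 83.7²) = 113 Ω
I = V/|Z| = 23.2 mA
V_L = I·|Z_L| = 0.0232 × 83.7 = 1.94 V

1.94 V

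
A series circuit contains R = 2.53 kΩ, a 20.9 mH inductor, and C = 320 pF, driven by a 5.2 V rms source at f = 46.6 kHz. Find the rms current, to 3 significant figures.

ω = 2πf = 292800 rad/s
X_L = ωL = 6120 Ω
X_C = 1/(ωC) = 10700 Ω
Net reactance X = X_L − X_C = -4550 Ω
Z = 2530 − j4550 Ω
|Z| = √(2530² + 4550²) = 5210 Ω
I = V/|Z| = 5.2/5210 = 998 μA

998 μA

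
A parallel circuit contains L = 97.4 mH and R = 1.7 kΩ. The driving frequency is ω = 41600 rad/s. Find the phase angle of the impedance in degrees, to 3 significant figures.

22.8°

X_L = ωL = 4050 Ω
Parallel: admittances add. Y = 1/R + 1/(jωL)
Y = (0.000588 − j0.000247) S
|Y| = 0.000638 S → |Z| = 1/|Y| = 1570 Ω, ∠Z = −∠Y = 22.8°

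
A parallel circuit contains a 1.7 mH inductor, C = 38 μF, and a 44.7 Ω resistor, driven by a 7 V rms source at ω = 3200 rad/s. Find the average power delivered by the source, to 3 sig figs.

X_L = ωL = 5.44 Ω
X_C = 1/(ωC) = 8.22 Ω
Parallel: admittances add. Y = 1/R + 1/(jωL) + jωC
Y = (0.0224 − j0.0622) S
|Y| = 0.0661 S → |Z| = 1/|Y| = 15.1 Ω, ∠Z = −∠Y = 70.2°
I = V/|Z| = 463 mA
P = VI cos φ = 7 × 0.463 × cos(70.2°) = 1.10 W

1.10 W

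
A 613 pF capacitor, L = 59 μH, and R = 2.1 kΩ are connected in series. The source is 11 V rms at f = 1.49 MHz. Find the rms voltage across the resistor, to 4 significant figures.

10.83 V

ω = 2πf = 9.362e+06 rad/s
X_L = ωL = 552.4 Ω
X_C = 1/(ωC) = 174.3 Ω
Net reactance X = X_L − X_C = 378.1 Ω
Z = 2100 + j378.1 Ω
|Z| = √(2100² + 378.1²) = 2134 Ω
I = V/|Z| = 5.155 mA
V_R = I·|Z_R| = 0.005155 × 2100 = 10.83 V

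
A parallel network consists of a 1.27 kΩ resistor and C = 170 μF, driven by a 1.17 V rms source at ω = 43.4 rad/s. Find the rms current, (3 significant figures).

X_C = 1/(ωC) = 136 Ω
Parallel: admittances add. Y = 1/R + jωC
Y = (0.000787 + j0.00738) S
|Y| = 0.00742 S → |Z| = 1/|Y| = 135 Ω, ∠Z = −∠Y = -83.9°
I = V/|Z| = 1.17/135 = 8.68 mA

8.68 mA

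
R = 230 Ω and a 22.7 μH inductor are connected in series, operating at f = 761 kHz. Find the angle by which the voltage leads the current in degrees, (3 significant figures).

ω = 2πf = 4.782e+06 rad/s
X_L = ωL = 109 Ω
Z = 230 + j109 Ω
|Z| = √(230² + 109²) = 254 Ω
∠Z = arctan(109/230) = 25.3°

25.3°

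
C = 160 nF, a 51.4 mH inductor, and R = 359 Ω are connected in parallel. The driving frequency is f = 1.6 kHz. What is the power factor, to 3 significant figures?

ω = 2πf = 10050 rad/s
X_L = ωL = 517 Ω
X_C = 1/(ωC) = 622 Ω
Parallel: admittances add. Y = 1/R + 1/(jωL) + jωC
Y = (0.00279 − j0.000327) S
|Y| = 0.00280 S → |Z| = 1/|Y| = 357 Ω, ∠Z = −∠Y = 6.69°
cos φ = cos(6.69°) = 0.993

0.993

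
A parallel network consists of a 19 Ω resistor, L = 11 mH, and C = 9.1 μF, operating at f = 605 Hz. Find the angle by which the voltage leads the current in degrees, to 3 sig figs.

ω = 2πf = 3801 rad/s
X_L = ωL = 41.8 Ω
X_C = 1/(ωC) = 28.9 Ω
Parallel: admittances add. Y = 1/R + 1/(jωL) + jωC
Y = (0.0526 + j0.0107) S
|Y| = 0.0537 S → |Z| = 1/|Y| = 18.6 Ω, ∠Z = −∠Y = -11.5°

-11.5°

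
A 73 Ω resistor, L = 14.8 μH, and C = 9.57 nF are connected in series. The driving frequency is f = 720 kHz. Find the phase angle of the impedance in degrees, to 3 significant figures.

31.0°

ω = 2πf = 4.524e+06 rad/s
X_L = ωL = 67.0 Ω
X_C = 1/(ωC) = 23.1 Ω
Net reactance X = X_L − X_C = 43.9 Ω
Z = 73.0 + j43.9 Ω
|Z| = √(73.0² + 43.9²) = 85.2 Ω
∠Z = arctan(43.9/73.0) = 31.0°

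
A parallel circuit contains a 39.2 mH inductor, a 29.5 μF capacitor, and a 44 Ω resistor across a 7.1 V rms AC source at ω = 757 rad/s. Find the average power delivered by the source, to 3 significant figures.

X_L = ωL = 29.7 Ω
X_C = 1/(ωC) = 44.8 Ω
Parallel: admittances add. Y = 1/R + 1/(jωL) + jωC
Y = (0.0227 − j0.0114) S
|Y| = 0.0254 S → |Z| = 1/|Y| = 39.4 Ω, ∠Z = −∠Y = 26.6°
I = V/|Z| = 180 mA
P = VI cos φ = 7.1 × 0.180 × cos(26.6°) = 1.15 W

1.15 W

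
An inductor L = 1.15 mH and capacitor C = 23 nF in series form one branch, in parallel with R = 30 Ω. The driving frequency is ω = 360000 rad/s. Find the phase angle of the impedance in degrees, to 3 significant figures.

X_L = ωL = 414 Ω
X_C = 1/(ωC) = 121 Ω
Branch 1: Z₁ = R = 30.0 Ω
Branch 2 (series LC): Z₂ = j(X_L − X_C) = j293 Ω
Parallel: Z = Z₁Z₂/(Z₁+Z₂), |Z| = 29.8 Ω, ∠Z = 5.84°

5.84°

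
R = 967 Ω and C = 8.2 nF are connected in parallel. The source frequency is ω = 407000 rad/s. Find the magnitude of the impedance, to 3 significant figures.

286 Ω

X_C = 1/(ωC) = 300 Ω
Parallel: admittances add. Y = 1/R + jωC
Y = (0.00103 + j0.00334) S
|Y| = 0.00349 S → |Z| = 1/|Y| = 286 Ω, ∠Z = −∠Y = -72.8°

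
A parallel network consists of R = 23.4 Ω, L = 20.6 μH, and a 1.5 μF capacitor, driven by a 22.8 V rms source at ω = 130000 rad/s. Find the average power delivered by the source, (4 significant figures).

22.22 W

X_L = ωL = 2.678 Ω
X_C = 1/(ωC) = 5.128 Ω
Parallel: admittances add. Y = 1/R + 1/(jωL) + jωC
Y = (0.04274 − j0.1784) S
|Y| = 0.1835 S → |Z| = 1/|Y| = 5.451 Ω, ∠Z = −∠Y = 76.53°
I = V/|Z| = 4.183 A
P = VI cos φ = 22.8 × 4.183 × cos(76.53°) = 22.22 W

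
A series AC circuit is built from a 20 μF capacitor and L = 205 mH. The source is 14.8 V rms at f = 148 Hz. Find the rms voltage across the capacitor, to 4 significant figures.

5.814 V

ω = 2πf = 929.9 rad/s
X_L = ωL = 190.6 Ω
X_C = 1/(ωC) = 53.77 Ω
Net reactance X = X_L − X_C = 136.9 Ω
Z = j136.9 Ω
|Z| = √(0² + 136.9²) = 136.9 Ω
I = V/|Z| = 108.1 mA
V_C = I·|Z_C| = 0.1081 × 53.77 = 5.814 V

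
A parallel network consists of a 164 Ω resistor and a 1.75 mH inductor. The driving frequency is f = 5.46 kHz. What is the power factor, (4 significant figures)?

ω = 2πf = 34310 rad/s
X_L = ωL = 60.04 Ω
Parallel: admittances add. Y = 1/R + 1/(jωL)
Y = (0.006098 − j0.01666) S
|Y| = 0.01774 S → |Z| = 1/|Y| = 56.38 Ω, ∠Z = −∠Y = 69.89°
cos φ = cos(69.89°) = 0.3438

0.3438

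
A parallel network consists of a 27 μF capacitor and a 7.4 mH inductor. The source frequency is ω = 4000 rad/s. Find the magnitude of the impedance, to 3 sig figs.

13.5 Ω

X_L = ωL = 29.6 Ω
X_C = 1/(ωC) = 9.26 Ω
Parallel: admittances add. Y = 1/(jωL) + jωC
Y = (0 + j0.0742) S
|Y| = 0.0742 S → |Z| = 1/|Y| = 13.5 Ω, ∠Z = −∠Y = -90.0°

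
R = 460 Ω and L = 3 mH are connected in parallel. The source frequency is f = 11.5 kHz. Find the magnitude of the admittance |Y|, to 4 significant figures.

ω = 2πf = 72260 rad/s
X_L = ωL = 216.8 Ω
Parallel: admittances add. Y = 1/R + 1/(jωL)
Y = (0.002174 − j0.004613) S
|Y| = 0.005100 S → |Z| = 1/|Y| = 196.1 Ω, ∠Z = −∠Y = 64.77°

5.100 mS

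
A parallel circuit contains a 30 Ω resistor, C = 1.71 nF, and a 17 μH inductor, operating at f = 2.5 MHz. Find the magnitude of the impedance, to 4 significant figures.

ω = 2πf = 1.571e+07 rad/s
X_L = ωL = 267.0 Ω
X_C = 1/(ωC) = 37.23 Ω
Parallel: admittances add. Y = 1/R + 1/(jωL) + jωC
Y = (0.03333 + j0.02312) S
|Y| = 0.04056 S → |Z| = 1/|Y| = 24.65 Ω, ∠Z = −∠Y = -34.74°

24.65 Ω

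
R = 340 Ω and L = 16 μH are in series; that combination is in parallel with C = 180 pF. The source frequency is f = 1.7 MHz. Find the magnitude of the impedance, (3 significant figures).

406 Ω

ω = 2πf = 1.068e+07 rad/s
X_L = ωL = 171 Ω
X_C = 1/(ωC) = 520 Ω
Branch 1 (R+jX_L): Z₁ = 340 + j171 Ω, |Z₁| = 381 Ω
Branch 2 (−jX_C): Z₂ = −j520 Ω
Parallel: Z = Z₁Z₂/(Z₁+Z₂), |Z| = 406 Ω, ∠Z = -17.5°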